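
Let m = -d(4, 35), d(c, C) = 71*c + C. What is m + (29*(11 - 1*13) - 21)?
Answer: -398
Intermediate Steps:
d(c, C) = C + 71*c
m = -319 (m = -(35 + 71*4) = -(35 + 284) = -1*319 = -319)
m + (29*(11 - 1*13) - 21) = -319 + (29*(11 - 1*13) - 21) = -319 + (29*(11 - 13) - 21) = -319 + (29*(-2) - 21) = -319 + (-58 - 21) = -319 - 79 = -398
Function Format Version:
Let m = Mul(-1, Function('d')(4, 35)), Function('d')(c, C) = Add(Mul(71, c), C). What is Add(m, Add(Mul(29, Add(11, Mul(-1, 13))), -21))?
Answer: -398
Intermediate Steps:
Function('d')(c, C) = Add(C, Mul(71, c))
m = -319 (m = Mul(-1, Add(35, Mul(71, 4))) = Mul(-1, Add(35, 284)) = Mul(-1, 319) = -319)
Add(m, Add(Mul(29, Add(11, Mul(-1, 13))), -21)) = Add(-319, Add(Mul(29, Add(11, Mul(-1, 13))), -21)) = Add(-319, Add(Mul(29, Add(11, -13)), -21)) = Add(-319, Add(Mul(29, -2), -21)) = Add(-319, Add(-58, -21)) = Add(-319, -79) = -398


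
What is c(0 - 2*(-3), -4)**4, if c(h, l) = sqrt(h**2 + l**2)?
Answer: 2704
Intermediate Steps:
c(0 - 2*(-3), -4)**4 = (sqrt((0 - 2*(-3))**2 + (-4)**2))**4 = (sqrt((0 + 6)**2 + 16))**4 = (sqrt(6**2 + 16))**4 = (sqrt(36 + 16))**4 = (sqrt(52))**4 = (2*sqrt(13))**4 = 2704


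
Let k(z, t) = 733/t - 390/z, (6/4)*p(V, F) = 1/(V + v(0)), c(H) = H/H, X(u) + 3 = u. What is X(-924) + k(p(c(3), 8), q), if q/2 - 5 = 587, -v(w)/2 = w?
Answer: -1789475/1184 ≈ -1511.4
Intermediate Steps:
v(w) = -2*w
X(u) = -3 + u
q = 1184 (q = 10 + 2*587 = 10 + 1174 = 1184)
c(H) = 1
p(V, F) = 2/(3*V) (p(V, F) = 2/(3*(V - 2*0)) = 2/(3*(V + 0)) = 2/(3*V))
k(z, t) = -390/z + 733/t
X(-924) + k(p(c(3), 8), q) = (-3 - 924) + (-390/((2/3)/1) + 733/1184) = -927 + (-390/((2/3)*1) + 733*(1/1184)) = -927 + (-390/2/3 + 733/1184) = -927 + (-390*3/2 + 733/1184) = -927 + (-585 + 733/1184) = -927 - 691907/1184 = -1789475/1184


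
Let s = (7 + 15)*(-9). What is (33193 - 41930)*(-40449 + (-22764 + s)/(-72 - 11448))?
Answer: 678500156461/1920 ≈ 3.5339e+8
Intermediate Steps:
s = -198 (s = 22*(-9) = -198)
(33193 - 41930)*(-40449 + (-22764 + s)/(-72 - 11448)) = (33193 - 41930)*(-40449 + (-22764 - 198)/(-72 - 11448)) = -8737*(-40449 - 22962/(-11520)) = -8737*(-40449 - 22962*(-1/11520)) = -8737*(-40449 + 3827/1920) = -8737*(-77658253/1920) = 678500156461/1920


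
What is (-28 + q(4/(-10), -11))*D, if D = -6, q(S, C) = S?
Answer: 852/5 ≈ 170.40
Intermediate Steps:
(-28 + q(4/(-10), -11))*D = (-28 + 4/(-10))*(-6) = (-28 + 4*(-⅒))*(-6) = (-28 - ⅖)*(-6) = -142/5*(-6) = 852/5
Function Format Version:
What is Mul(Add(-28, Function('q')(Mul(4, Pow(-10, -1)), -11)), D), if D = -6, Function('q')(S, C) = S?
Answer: Rational(852, 5) ≈ 170.40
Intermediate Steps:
Mul(Add(-28, Function('q')(Mul(4, Pow(-10, -1)), -11)), D) = Mul(Add(-28, Mul(4, Pow(-10, -1))), -6) = Mul(Add(-28, Mul(4, Rational(-1, 10))), -6) = Mul(Add(-28, Rational(-2, 5)), -6) = Mul(Rational(-142, 5), -6) = Rational(852, 5)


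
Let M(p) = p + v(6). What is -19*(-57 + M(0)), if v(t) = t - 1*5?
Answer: 1064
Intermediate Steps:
v(t) = -5 + t (v(t) = t - 5 = -5 + t)
M(p) = 1 + p (M(p) = p + (-5 + 6) = p + 1 = 1 + p)
-19*(-57 + M(0)) = -19*(-57 + (1 + 0)) = -19*(-57 + 1) = -19*(-56) = 1064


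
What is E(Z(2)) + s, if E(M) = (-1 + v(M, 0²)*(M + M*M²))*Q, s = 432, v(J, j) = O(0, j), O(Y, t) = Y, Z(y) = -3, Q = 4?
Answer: 428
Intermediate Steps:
v(J, j) = 0
E(M) = -4 (E(M) = (-1 + 0*(M + M*M²))*4 = (-1 + 0*(M + M³))*4 = (-1 + 0)*4 = -1*4 = -4)
E(Z(2)) + s = -4 + 432 = 428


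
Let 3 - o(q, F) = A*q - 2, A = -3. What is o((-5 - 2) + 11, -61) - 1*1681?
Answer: -1664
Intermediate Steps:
o(q, F) = 5 + 3*q (o(q, F) = 3 - (-3*q - 2) = 3 - (-2 - 3*q) = 3 + (2 + 3*q) = 5 + 3*q)
o((-5 - 2) + 11, -61) - 1*1681 = (5 + 3*((-5 - 2) + 11)) - 1*1681 = (5 + 3*(-7 + 11)) - 1681 = (5 + 3*4) - 1681 = (5 + 12) - 1681 = 17 - 1681 = -1664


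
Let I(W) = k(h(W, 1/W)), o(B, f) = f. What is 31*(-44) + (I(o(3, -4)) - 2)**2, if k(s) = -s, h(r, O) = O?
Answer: -21775/16 ≈ -1360.9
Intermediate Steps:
I(W) = -1/W
31*(-44) + (I(o(3, -4)) - 2)**2 = 31*(-44) + (-1/(-4) - 2)**2 = -1364 + (-1*(-1/4) - 2)**2 = -1364 + (1/4 - 2)**2 = -1364 + (-7/4)**2 = -1364 + 49/16 = -21775/16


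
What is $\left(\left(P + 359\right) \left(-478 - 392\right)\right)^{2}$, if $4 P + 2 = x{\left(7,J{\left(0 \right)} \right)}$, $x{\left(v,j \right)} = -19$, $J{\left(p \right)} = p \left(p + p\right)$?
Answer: $\frac{378871025625}{4} \approx 9.4718 \cdot 10^{10}$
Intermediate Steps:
$J{\left(p \right)} = 2 p^{2}$ ($J{\left(p \right)} = p 2 p = 2 p^{2}$)
$P = - \frac{21}{4}$ ($P = - \frac{1}{2} + \frac{1}{4} \left(-19\right) = - \frac{1}{2} - \frac{19}{4} = - \frac{21}{4} \approx -5.25$)
$\left(\left(P + 359\right) \left(-478 - 392\right)\right)^{2} = \left(\left(- \frac{21}{4} + 359\right) \left(-478 - 392\right)\right)^{2} = \left(\frac{1415}{4} \left(-870\right)\right)^{2} = \left(- \frac{615525}{2}\right)^{2} = \frac{378871025625}{4}$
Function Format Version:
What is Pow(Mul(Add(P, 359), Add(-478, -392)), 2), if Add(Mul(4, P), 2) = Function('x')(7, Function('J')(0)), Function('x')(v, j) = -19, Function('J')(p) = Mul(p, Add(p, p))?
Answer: Rational(378871025625, 4) ≈ 9.4718e+10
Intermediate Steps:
Function('J')(p) = Mul(2, Pow(p, 2)) (Function('J')(p) = Mul(p, Mul(2, p)) = Mul(2, Pow(p, 2)))
P = Rational(-21, 4) (P = Add(Rational(-1, 2), Mul(Rational(1, 4), -19)) = Add(Rational(-1, 2), Rational(-19, 4)) = Rational(-21, 4) ≈ -5.2500)
Pow(Mul(Add(P, 359), Add(-478, -392)), 2) = Pow(Mul(Add(Rational(-21, 4), 359), Add(-478, -392)), 2) = Pow(Mul(Rational(1415, 4), -870), 2) = Pow(Rational(-615525, 2), 2) = Rational(378871025625, 4)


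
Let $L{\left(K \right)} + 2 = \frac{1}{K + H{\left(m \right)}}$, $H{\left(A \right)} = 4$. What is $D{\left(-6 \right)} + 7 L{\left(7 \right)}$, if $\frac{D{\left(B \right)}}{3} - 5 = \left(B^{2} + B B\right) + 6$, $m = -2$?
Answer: $\frac{2592}{11} \approx 235.64$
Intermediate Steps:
$D{\left(B \right)} = 33 + 6 B^{2}$ ($D{\left(B \right)} = 15 + 3 \left(\left(B^{2} + B B\right) + 6\right) = 15 + 3 \left(\left(B^{2} + B^{2}\right) + 6\right) = 15 + 3 \left(2 B^{2} + 6\right) = 15 + 3 \left(6 + 2 B^{2}\right) = 15 + \left(18 + 6 B^{2}\right) = 33 + 6 B^{2}$)
$L{\left(K \right)} = -2 + \frac{1}{4 + K}$ ($L{\left(K \right)} = -2 + \frac{1}{K + 4} = -2 + \frac{1}{4 + K}$)
$D{\left(-6 \right)} + 7 L{\left(7 \right)} = \left(33 + 6 \left(-6\right)^{2}\right) + 7 \frac{-7 - 14}{4 + 7} = \left(33 + 6 \cdot 36\right) + 7 \frac{-7 - 14}{11} = \left(33 + 216\right) + 7 \cdot \frac{1}{11} \left(-21\right) = 249 + 7 \left(- \frac{21}{11}\right) = 249 - \frac{147}{11} = \frac{2592}{11}$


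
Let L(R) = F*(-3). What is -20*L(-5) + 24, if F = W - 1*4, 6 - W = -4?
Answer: 384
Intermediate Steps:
W = 10 (W = 6 - 1*(-4) = 6 + 4 = 10)
F = 6 (F = 10 - 1*4 = 10 - 4 = 6)
L(R) = -18 (L(R) = 6*(-3) = -18)
-20*L(-5) + 24 = -20*(-18) + 24 = 360 + 24 = 384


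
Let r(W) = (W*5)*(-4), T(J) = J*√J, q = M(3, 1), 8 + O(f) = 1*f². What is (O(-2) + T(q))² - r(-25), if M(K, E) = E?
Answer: -491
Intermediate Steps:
O(f) = -8 + f² (O(f) = -8 + 1*f² = -8 + f²)
q = 1
T(J) = J^(3/2)
r(W) = -20*W (r(W) = (5*W)*(-4) = -20*W)
(O(-2) + T(q))² - r(-25) = ((-8 + (-2)²) + 1^(3/2))² - (-20)*(-25) = ((-8 + 4) + 1)² - 1*500 = (-4 + 1)² - 500 = (-3)² - 500 = 9 - 500 = -491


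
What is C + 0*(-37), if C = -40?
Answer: -40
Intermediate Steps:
C + 0*(-37) = -40 + 0*(-37) = -40 + 0 = -40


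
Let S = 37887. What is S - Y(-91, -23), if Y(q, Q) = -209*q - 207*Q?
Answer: 14107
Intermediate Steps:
S - Y(-91, -23) = 37887 - (-209*(-91) - 207*(-23)) = 37887 - (19019 + 4761) = 37887 - 1*23780 = 37887 - 23780 = 14107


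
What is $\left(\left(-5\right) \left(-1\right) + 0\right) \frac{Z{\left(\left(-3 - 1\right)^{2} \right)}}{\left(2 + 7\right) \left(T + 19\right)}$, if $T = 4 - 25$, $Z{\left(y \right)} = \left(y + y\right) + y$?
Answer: $- \frac{40}{3} \approx -13.333$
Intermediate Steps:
$Z{\left(y \right)} = 3 y$ ($Z{\left(y \right)} = 2 y + y = 3 y$)
$T = -21$ ($T = 4 - 25 = -21$)
$\left(\left(-5\right) \left(-1\right) + 0\right) \frac{Z{\left(\left(-3 - 1\right)^{2} \right)}}{\left(2 + 7\right) \left(T + 19\right)} = \left(\left(-5\right) \left(-1\right) + 0\right) \frac{3 \left(-3 - 1\right)^{2}}{\left(2 + 7\right) \left(-21 + 19\right)} = \left(5 + 0\right) \frac{3 \left(-4\right)^{2}}{9 \left(-2\right)} = 5 \frac{3 \cdot 16}{-18} = 5 \cdot 48 \left(- \frac{1}{18}\right) = 5 \left(- \frac{8}{3}\right) = - \frac{40}{3}$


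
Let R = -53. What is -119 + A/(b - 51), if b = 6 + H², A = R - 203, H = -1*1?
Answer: -1245/11 ≈ -113.18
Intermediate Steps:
H = -1
A = -256 (A = -53 - 203 = -256)
b = 7 (b = 6 + (-1)² = 6 + 1 = 7)
-119 + A/(b - 51) = -119 - 256/(7 - 51) = -119 - 256/(-44) = -119 - 1/44*(-256) = -119 + 64/11 = -1245/11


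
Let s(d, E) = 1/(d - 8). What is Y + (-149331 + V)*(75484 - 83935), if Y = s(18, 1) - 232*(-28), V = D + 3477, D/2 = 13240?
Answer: 10088361701/10 ≈ 1.0088e+9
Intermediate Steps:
D = 26480 (D = 2*13240 = 26480)
s(d, E) = 1/(-8 + d)
V = 29957 (V = 26480 + 3477 = 29957)
Y = 64961/10 (Y = 1/(-8 + 18) - 232*(-28) = 1/10 + 6496 = ⅒ + 6496 = 64961/10 ≈ 6496.1)
Y + (-149331 + V)*(75484 - 83935) = 64961/10 + (-149331 + 29957)*(75484 - 83935) = 64961/10 - 119374*(-8451) = 64961/10 + 1008829674 = 10088361701/10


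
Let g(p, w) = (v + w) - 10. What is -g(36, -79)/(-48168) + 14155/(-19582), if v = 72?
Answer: -341075467/471612888 ≈ -0.72321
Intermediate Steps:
g(p, w) = 62 + w (g(p, w) = (72 + w) - 10 = 62 + w)
-g(36, -79)/(-48168) + 14155/(-19582) = -(62 - 79)/(-48168) + 14155/(-19582) = -1*(-17)*(-1/48168) + 14155*(-1/19582) = 17*(-1/48168) - 14155/19582 = -17/48168 - 14155/19582 = -341075467/471612888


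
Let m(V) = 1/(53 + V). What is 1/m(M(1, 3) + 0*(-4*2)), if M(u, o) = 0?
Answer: 53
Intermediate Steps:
1/m(M(1, 3) + 0*(-4*2)) = 1/(1/(53 + (0 + 0*(-4*2)))) = 1/(1/(53 + (0 + 0*(-8)))) = 1/(1/(53 + (0 + 0))) = 1/(1/(53 + 0)) = 1/(1/53) = 53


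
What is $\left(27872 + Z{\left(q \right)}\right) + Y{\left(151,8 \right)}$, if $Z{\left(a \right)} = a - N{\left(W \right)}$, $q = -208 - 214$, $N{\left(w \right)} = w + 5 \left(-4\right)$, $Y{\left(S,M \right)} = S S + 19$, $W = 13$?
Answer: $50277$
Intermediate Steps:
$Y{\left(S,M \right)} = 19 + S^{2}$ ($Y{\left(S,M \right)} = S^{2} + 19 = 19 + S^{2}$)
$N{\left(w \right)} = -20 + w$ ($N{\left(w \right)} = w - 20 = -20 + w$)
$q = -422$
$Z{\left(a \right)} = 7 + a$ ($Z{\left(a \right)} = a - \left(-20 + 13\right) = a - -7 = a + 7 = 7 + a$)
$\left(27872 + Z{\left(q \right)}\right) + Y{\left(151,8 \right)} = \left(27872 + \left(7 - 422\right)\right) + \left(19 + 151^{2}\right) = \left(27872 - 415\right) + \left(19 + 22801\right) = 27457 + 22820 = 50277$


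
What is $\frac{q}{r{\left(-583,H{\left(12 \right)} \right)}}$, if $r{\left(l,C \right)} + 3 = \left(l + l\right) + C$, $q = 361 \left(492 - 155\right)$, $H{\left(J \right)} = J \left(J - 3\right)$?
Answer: $- \frac{121657}{1061} \approx -114.66$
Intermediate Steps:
$H{\left(J \right)} = J \left(-3 + J\right)$
$q = 121657$ ($q = 361 \cdot 337 = 121657$)
$r{\left(l,C \right)} = -3 + C + 2 l$ ($r{\left(l,C \right)} = -3 + \left(\left(l + l\right) + C\right) = -3 + \left(2 l + C\right) = -3 + \left(C + 2 l\right) = -3 + C + 2 l$)
$\frac{q}{r{\left(-583,H{\left(12 \right)} \right)}} = \frac{121657}{-3 + 12 \left(-3 + 12\right) + 2 \left(-583\right)} = \frac{121657}{-3 + 12 \cdot 9 - 1166} = \frac{121657}{-3 + 108 - 1166} = \frac{121657}{-1061} = 121657 \left(- \frac{1}{1061}\right) = - \frac{121657}{1061}$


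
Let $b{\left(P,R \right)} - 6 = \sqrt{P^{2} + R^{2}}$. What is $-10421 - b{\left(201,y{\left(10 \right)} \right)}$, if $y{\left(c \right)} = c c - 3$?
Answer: $-10427 - \sqrt{49810} \approx -10650.0$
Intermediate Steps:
$y{\left(c \right)} = -3 + c^{2}$ ($y{\left(c \right)} = c^{2} - 3 = -3 + c^{2}$)
$b{\left(P,R \right)} = 6 + \sqrt{P^{2} + R^{2}}$
$-10421 - b{\left(201,y{\left(10 \right)} \right)} = -10421 - \left(6 + \sqrt{201^{2} + \left(-3 + 10^{2}\right)^{2}}\right) = -10421 - \left(6 + \sqrt{40401 + \left(-3 + 100\right)^{2}}\right) = -10421 - \left(6 + \sqrt{40401 + 97^{2}}\right) = -10421 - \left(6 + \sqrt{40401 + 9409}\right) = -10421 - \left(6 + \sqrt{49810}\right) = -10427 - \sqrt{49810}$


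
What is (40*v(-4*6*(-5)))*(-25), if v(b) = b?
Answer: -120000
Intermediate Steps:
(40*v(-4*6*(-5)))*(-25) = (40*(-4*6*(-5)))*(-25) = (40*(-24*(-5)))*(-25) = (40*120)*(-25) = 4800*(-25) = -120000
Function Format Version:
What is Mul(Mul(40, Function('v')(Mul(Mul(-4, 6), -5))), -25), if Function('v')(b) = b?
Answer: -120000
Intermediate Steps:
Mul(Mul(40, Function('v')(Mul(Mul(-4, 6), -5))), -25) = Mul(Mul(40, Mul(Mul(-4, 6), -5)), -25) = Mul(Mul(40, Mul(-24, -5)), -25) = Mul(Mul(40, 120), -25) = Mul(4800, -25) = -120000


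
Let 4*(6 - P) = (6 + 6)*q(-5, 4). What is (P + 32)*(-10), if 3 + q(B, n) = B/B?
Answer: -440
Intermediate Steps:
q(B, n) = -2 (q(B, n) = -3 + B/B = -3 + 1 = -2)
P = 12 (P = 6 - (6 + 6)*(-2)/4 = 6 - 3*(-2) = 6 - 1/4*(-24) = 6 + 6 = 12)
(P + 32)*(-10) = (12 + 32)*(-10) = 44*(-10) = -440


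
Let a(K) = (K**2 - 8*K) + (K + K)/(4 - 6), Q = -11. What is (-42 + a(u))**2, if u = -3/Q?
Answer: 28836900/14641 ≈ 1969.6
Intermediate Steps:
u = 3/11 (u = -3/(-11) = -3*(-1/11) = 3/11 ≈ 0.27273)
a(K) = K**2 - 9*K (a(K) = (K**2 - 8*K) + (2*K)/(-2) = (K**2 - 8*K) + (2*K)*(-1/2) = (K**2 - 8*K) - K = K**2 - 9*K)
(-42 + a(u))**2 = (-42 + 3*(-9 + 3/11)/11)**2 = (-42 + (3/11)*(-96/11))**2 = (-42 - 288/121)**2 = (-5370/121)**2 = 28836900/14641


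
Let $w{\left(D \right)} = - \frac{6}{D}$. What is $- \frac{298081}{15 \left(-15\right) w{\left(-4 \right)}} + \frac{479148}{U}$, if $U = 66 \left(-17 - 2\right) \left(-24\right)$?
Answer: $\frac{507375457}{564300} \approx 899.12$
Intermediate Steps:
$U = 30096$ ($U = 66 \left(-19\right) \left(-24\right) = \left(-1254\right) \left(-24\right) = 30096$)
$- \frac{298081}{15 \left(-15\right) w{\left(-4 \right)}} + \frac{479148}{U} = - \frac{298081}{15 \left(-15\right) \left(- \frac{6}{-4}\right)} + \frac{479148}{30096} = - \frac{298081}{\left(-225\right) \left(\left(-6\right) \left(- \frac{1}{4}\right)\right)} + 479148 \cdot \frac{1}{30096} = - \frac{298081}{\left(-225\right) \frac{3}{2}} + \frac{39929}{2508} = - \frac{298081}{- \frac{675}{2}} + \frac{39929}{2508} = \left(-298081\right) \left(- \frac{2}{675}\right) + \frac{39929}{2508} = \frac{596162}{675} + \frac{39929}{2508} = \frac{507375457}{564300}$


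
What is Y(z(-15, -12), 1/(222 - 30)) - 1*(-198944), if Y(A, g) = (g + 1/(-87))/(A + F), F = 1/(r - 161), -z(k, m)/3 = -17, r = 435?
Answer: 1548038967361/7781280 ≈ 1.9894e+5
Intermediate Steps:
z(k, m) = 51 (z(k, m) = -3*(-17) = 51)
F = 1/274 (F = 1/(435 - 161) = 1/274 ≈ 0.0036496)
Y(A, g) = (-1/87 + g)/(1/274 + A) (Y(A, g) = (g + 1/(-87))/(A + 1/274) = (g - 1/87)/(1/274 + A) = (-1/87 + g)/(1/274 + A))
Y(z(-15, -12), 1/(222 - 30)) - 1*(-198944) = 274*(-1 + 87/(222 - 30))/(87*(1 + 274*51)) - 1*(-198944) = 274*(-1 + 87/192)/(87*(1 + 13974)) + 198944 = (274/87)*(-1 + 87*(1/192))/13975 + 198944 = (274/87)*(1/13975)*(-1 + 29/64) + 198944 = (274/87)*(1/13975)*(-35/64) + 198944 = -959/7781280 + 198944 = 1548038967361/7781280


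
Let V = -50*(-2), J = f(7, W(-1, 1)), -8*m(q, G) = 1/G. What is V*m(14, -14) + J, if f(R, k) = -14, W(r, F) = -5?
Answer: -367/28 ≈ -13.107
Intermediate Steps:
m(q, G) = -1/(8*G)
J = -14
V = 100
V*m(14, -14) + J = 100*(-⅛/(-14)) - 14 = 100*(-⅛*(-1/14)) - 14 = 100*(1/112) - 14 = 25/28 - 14 = -367/28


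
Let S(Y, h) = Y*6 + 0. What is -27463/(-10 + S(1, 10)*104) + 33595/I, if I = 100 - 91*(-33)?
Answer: -64590359/1905242 ≈ -33.901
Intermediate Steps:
S(Y, h) = 6*Y (S(Y, h) = 6*Y + 0 = 6*Y)
I = 3103 (I = 100 + 3003 = 3103)
-27463/(-10 + S(1, 10)*104) + 33595/I = -27463/(-10 + (6*1)*104) + 33595/3103 = -27463/(-10 + 6*104) + 33595*(1/3103) = -27463/(-10 + 624) + 33595/3103 = -27463/614 + 33595/3103 = -64590359/1905242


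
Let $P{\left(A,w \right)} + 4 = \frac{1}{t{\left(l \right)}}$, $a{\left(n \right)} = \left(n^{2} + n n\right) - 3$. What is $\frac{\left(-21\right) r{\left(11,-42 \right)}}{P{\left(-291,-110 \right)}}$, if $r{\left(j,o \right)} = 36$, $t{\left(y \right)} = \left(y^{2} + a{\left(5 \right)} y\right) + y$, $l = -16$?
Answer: $\frac{129024}{683} \approx 188.91$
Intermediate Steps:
$a{\left(n \right)} = -3 + 2 n^{2}$ ($a{\left(n \right)} = \left(n^{2} + n^{2}\right) - 3 = 2 n^{2} - 3 = -3 + 2 n^{2}$)
$t{\left(y \right)} = y^{2} + 48 y$ ($t{\left(y \right)} = \left(y^{2} + \left(-3 + 2 \cdot 5^{2}\right) y\right) + y = \left(y^{2} + \left(-3 + 2 \cdot 25\right) y\right) + y = \left(y^{2} + \left(-3 + 50\right) y\right) + y = \left(y^{2} + 47 y\right) + y = y^{2} + 48 y$)
$P{\left(A,w \right)} = - \frac{2049}{512}$ ($P{\left(A,w \right)} = -4 + \frac{1}{\left(-16\right) \left(48 - 16\right)} = -4 + \frac{1}{\left(-16\right) 32} = -4 + \frac{1}{-512} = -4 - \frac{1}{512} = - \frac{2049}{512}$)
$\frac{\left(-21\right) r{\left(11,-42 \right)}}{P{\left(-291,-110 \right)}} = \frac{\left(-21\right) 36}{- \frac{2049}{512}} = \left(-756\right) \left(- \frac{512}{2049}\right) = \frac{129024}{683}$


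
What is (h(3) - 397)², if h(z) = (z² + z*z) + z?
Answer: 141376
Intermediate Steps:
h(z) = z + 2*z² (h(z) = (z² + z²) + z = 2*z² + z = z + 2*z²)
(h(3) - 397)² = (3*(1 + 2*3) - 397)² = (3*(1 + 6) - 397)² = (3*7 - 397)² = (21 - 397)² = (-376)² = 141376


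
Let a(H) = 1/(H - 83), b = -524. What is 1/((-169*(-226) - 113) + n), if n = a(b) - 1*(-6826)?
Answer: 607/27258548 ≈ 2.2268e-5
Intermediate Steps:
a(H) = 1/(-83 + H)
n = 4143381/607 (n = 1/(-83 - 524) - 1*(-6826) = 1/(-607) + 6826 = -1/607 + 6826 = 4143381/607 ≈ 6826.0)
1/((-169*(-226) - 113) + n) = 1/((-169*(-226) - 113) + 4143381/607) = 1/((38194 - 113) + 4143381/607) = 1/(38081 + 4143381/607) = 1/(27258548/607) = 607/27258548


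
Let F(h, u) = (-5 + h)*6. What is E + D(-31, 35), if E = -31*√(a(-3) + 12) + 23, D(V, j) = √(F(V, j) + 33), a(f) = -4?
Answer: 23 - 62*√2 + I*√183 ≈ -64.681 + 13.528*I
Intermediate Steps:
F(h, u) = -30 + 6*h
D(V, j) = √(3 + 6*V) (D(V, j) = √((-30 + 6*V) + 33) = √(3 + 6*V))
E = 23 - 62*√2 (E = -31*√(-4 + 12) + 23 = -62*√2 + 23 = 23 - 62*√2 ≈ -64.681)
E + D(-31, 35) = (23 - 62*√2) + √(3 + 6*(-31)) = (23 - 62*√2) + √(3 - 186) = (23 - 62*√2) + √(-183) = (23 - 62*√2) + I*√183 = 23 - 62*√2 + I*√183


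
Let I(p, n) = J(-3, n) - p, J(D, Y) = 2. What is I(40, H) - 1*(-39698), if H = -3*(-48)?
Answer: 39660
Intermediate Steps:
H = 144
I(p, n) = 2 - p
I(40, H) - 1*(-39698) = (2 - 1*40) - 1*(-39698) = (2 - 40) + 39698 = -38 + 39698 = 39660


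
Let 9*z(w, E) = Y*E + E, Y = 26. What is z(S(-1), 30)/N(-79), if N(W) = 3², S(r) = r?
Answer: 10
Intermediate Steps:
N(W) = 9
z(w, E) = 3*E (z(w, E) = (26*E + E)/9 = (27*E)/9 = 3*E)
z(S(-1), 30)/N(-79) = (3*30)/9 = 90*(⅑) = 10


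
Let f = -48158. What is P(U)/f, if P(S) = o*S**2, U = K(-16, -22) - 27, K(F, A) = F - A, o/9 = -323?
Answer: 1281987/48158 ≈ 26.620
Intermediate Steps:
o = -2907 (o = 9*(-323) = -2907)
U = -21 (U = (-16 - 1*(-22)) - 27 = (-16 + 22) - 27 = 6 - 27 = -21)
P(S) = -2907*S**2
P(U)/f = -2907*(-21)**2/(-48158) = -2907*441*(-1/48158) = -1281987*(-1/48158) = 1281987/48158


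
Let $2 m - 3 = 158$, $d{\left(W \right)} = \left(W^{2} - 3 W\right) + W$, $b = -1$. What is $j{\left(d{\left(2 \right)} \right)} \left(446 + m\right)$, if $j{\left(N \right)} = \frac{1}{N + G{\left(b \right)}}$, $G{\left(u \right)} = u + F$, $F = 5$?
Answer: $\frac{1053}{8} \approx 131.63$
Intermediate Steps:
$d{\left(W \right)} = W^{2} - 2 W$
$G{\left(u \right)} = 5 + u$ ($G{\left(u \right)} = u + 5 = 5 + u$)
$m = \frac{161}{2}$ ($m = \frac{3}{2} + \frac{1}{2} \cdot 158 = \frac{3}{2} + 79 = \frac{161}{2} \approx 80.5$)
$j{\left(N \right)} = \frac{1}{4 + N}$ ($j{\left(N \right)} = \frac{1}{N + \left(5 - 1\right)} = \frac{1}{N + 4} = \frac{1}{4 + N}$)
$j{\left(d{\left(2 \right)} \right)} \left(446 + m\right) = \frac{446 + \frac{161}{2}}{4 + 2 \left(-2 + 2\right)} = \frac{1}{4 + 2 \cdot 0} \cdot \frac{1053}{2} = \frac{1}{4 + 0} \cdot \frac{1053}{2} = \frac{1}{4} \cdot \frac{1053}{2} = \frac{1053}{8}$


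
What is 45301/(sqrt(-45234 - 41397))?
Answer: -45301*I*sqrt(86631)/86631 ≈ -153.91*I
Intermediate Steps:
45301/(sqrt(-45234 - 41397)) = 45301/(sqrt(-86631)) = 45301/((I*sqrt(86631))) = 45301*(-I*sqrt(86631)/86631) = -45301*I*sqrt(86631)/86631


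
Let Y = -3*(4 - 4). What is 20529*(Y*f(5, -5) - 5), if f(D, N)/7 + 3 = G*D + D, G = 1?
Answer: -102645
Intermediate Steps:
f(D, N) = -21 + 14*D (f(D, N) = -21 + 7*(1*D + D) = -21 + 7*(D + D) = -21 + 7*(2*D) = -21 + 14*D)
Y = 0 (Y = -3*0 = 0)
20529*(Y*f(5, -5) - 5) = 20529*(0*(-21 + 14*5) - 5) = 20529*(0*(-21 + 70) - 5) = 20529*(0*49 - 5) = 20529*(0 - 5) = 20529*(-5) = -102645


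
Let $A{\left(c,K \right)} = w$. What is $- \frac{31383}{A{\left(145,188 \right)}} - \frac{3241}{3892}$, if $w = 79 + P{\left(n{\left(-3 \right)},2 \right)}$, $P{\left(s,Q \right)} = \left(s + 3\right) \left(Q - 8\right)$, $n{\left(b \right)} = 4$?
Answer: $- \frac{17466079}{20572} \approx -849.02$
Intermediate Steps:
$P{\left(s,Q \right)} = \left(-8 + Q\right) \left(3 + s\right)$ ($P{\left(s,Q \right)} = \left(3 + s\right) \left(-8 + Q\right) = \left(-8 + Q\right) \left(3 + s\right)$)
$w = 37$ ($w = 79 + \left(-24 - 32 + 3 \cdot 2 + 2 \cdot 4\right) = 79 + \left(-24 - 32 + 6 + 8\right) = 79 - 42 = 37$)
$A{\left(c,K \right)} = 37$
$- \frac{31383}{A{\left(145,188 \right)}} - \frac{3241}{3892} = - \frac{31383}{37} - \frac{3241}{3892} = \left(-31383\right) \frac{1}{37} - \frac{463}{556} = - \frac{31383}{37} - \frac{463}{556} = - \frac{17466079}{20572}$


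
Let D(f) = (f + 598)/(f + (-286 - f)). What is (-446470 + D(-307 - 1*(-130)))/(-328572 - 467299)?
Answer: 127690841/227619106 ≈ 0.56098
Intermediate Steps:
D(f) = -23/11 - f/286 (D(f) = (598 + f)/(-286) = (598 + f)*(-1/286) = -23/11 - f/286)
(-446470 + D(-307 - 1*(-130)))/(-328572 - 467299) = (-446470 + (-23/11 - (-307 - 1*(-130))/286))/(-328572 - 467299) = (-446470 + (-23/11 - (-307 + 130)/286))/(-795871) = (-446470 + (-23/11 - 1/286*(-177)))*(-1/795871) = (-446470 + (-23/11 + 177/286))*(-1/795871) = (-446470 - 421/286)*(-1/795871) = -127690841/286*(-1/795871) = 127690841/227619106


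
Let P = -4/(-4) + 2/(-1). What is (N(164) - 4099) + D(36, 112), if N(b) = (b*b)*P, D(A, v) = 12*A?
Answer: -30563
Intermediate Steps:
P = -1 (P = -4*(-1/4) + 2*(-1) = 1 - 2 = -1)
N(b) = -b**2 (N(b) = (b*b)*(-1) = b**2*(-1) = -b**2)
(N(164) - 4099) + D(36, 112) = (-1*164**2 - 4099) + 12*36 = (-1*26896 - 4099) + 432 = (-26896 - 4099) + 432 = -30995 + 432 = -30563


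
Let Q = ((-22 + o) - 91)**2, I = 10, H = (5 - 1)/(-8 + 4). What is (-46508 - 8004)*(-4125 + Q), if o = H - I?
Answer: -613314512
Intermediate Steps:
H = -1 (H = 4/(-4) = 4*(-1/4) = -1)
o = -11 (o = -1 - 1*10 = -1 - 10 = -11)
Q = 15376 (Q = ((-22 - 11) - 91)**2 = (-33 - 91)**2 = (-124)**2 = 15376)
(-46508 - 8004)*(-4125 + Q) = (-46508 - 8004)*(-4125 + 15376) = -54512*11251 = -613314512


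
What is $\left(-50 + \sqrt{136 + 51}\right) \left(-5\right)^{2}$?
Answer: $-1250 + 25 \sqrt{187} \approx -908.13$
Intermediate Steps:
$\left(-50 + \sqrt{136 + 51}\right) \left(-5\right)^{2} = \left(-50 + \sqrt{187}\right) 25 = -1250 + 25 \sqrt{187}$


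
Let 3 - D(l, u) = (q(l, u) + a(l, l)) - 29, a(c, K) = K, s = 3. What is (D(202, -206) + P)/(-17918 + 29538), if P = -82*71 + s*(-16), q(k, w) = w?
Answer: -2917/5810 ≈ -0.50207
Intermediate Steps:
D(l, u) = 32 - l - u (D(l, u) = 3 - ((u + l) - 29) = 3 - ((l + u) - 29) = 3 - (-29 + l + u) = 3 + (29 - l - u) = 32 - l - u)
P = -5870 (P = -82*71 + 3*(-16) = -5822 - 48 = -5870)
(D(202, -206) + P)/(-17918 + 29538) = ((32 - 1*202 - 1*(-206)) - 5870)/(-17918 + 29538) = ((32 - 202 + 206) - 5870)/11620 = (36 - 5870)*(1/11620) = -5834*1/11620 = -2917/5810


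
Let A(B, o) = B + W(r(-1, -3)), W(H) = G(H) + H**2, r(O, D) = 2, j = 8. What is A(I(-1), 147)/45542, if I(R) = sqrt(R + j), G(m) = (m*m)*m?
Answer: 6/22771 + sqrt(7)/45542 ≈ 0.00032159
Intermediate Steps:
G(m) = m**3 (G(m) = m**2*m = m**3)
I(R) = sqrt(8 + R) (I(R) = sqrt(R + 8) = sqrt(8 + R))
W(H) = H**2 + H**3 (W(H) = H**3 + H**2 = H**2 + H**3)
A(B, o) = 12 + B (A(B, o) = B + 2**2*(1 + 2) = B + 4*3 = B + 12 = 12 + B)
A(I(-1), 147)/45542 = (12 + sqrt(8 - 1))/45542 = (12 + sqrt(7))*(1/45542) = 6/22771 + sqrt(7)/45542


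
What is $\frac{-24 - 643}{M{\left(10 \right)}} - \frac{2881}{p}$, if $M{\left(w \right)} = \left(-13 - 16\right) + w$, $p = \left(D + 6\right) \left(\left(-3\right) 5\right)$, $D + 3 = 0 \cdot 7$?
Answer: $\frac{84754}{855} \approx 99.127$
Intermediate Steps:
$D = -3$ ($D = -3 + 0 \cdot 7 = -3 + 0 = -3$)
$p = -45$ ($p = \left(-3 + 6\right) \left(\left(-3\right) 5\right) = 3 \left(-15\right) = -45$)
$M{\left(w \right)} = -29 + w$
$\frac{-24 - 643}{M{\left(10 \right)}} - \frac{2881}{p} = \frac{-24 - 643}{-29 + 10} - \frac{2881}{-45} = \frac{-24 - 643}{-19} - - \frac{2881}{45} = \left(-667\right) \left(- \frac{1}{19}\right) + \frac{2881}{45} = \frac{667}{19} + \frac{2881}{45} = \frac{84754}{855}$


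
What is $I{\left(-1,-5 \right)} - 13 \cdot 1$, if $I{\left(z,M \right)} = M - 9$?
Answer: $-27$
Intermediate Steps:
$I{\left(z,M \right)} = -9 + M$ ($I{\left(z,M \right)} = M - 9 = -9 + M$)
$I{\left(-1,-5 \right)} - 13 \cdot 1 = \left(-9 - 5\right) - 13 \cdot 1 = -14 - 13 = -27$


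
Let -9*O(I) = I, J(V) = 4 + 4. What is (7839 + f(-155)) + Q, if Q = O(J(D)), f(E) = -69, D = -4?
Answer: 69922/9 ≈ 7769.1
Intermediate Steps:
J(V) = 8
O(I) = -I/9
Q = -8/9 (Q = -⅑*8 = -8/9 ≈ -0.88889)
(7839 + f(-155)) + Q = (7839 - 69) - 8/9 = 7770 - 8/9 = 69922/9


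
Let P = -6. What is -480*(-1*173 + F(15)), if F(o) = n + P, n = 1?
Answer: 85440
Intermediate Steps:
F(o) = -5 (F(o) = 1 - 6 = -5)
-480*(-1*173 + F(15)) = -480*(-1*173 - 5) = -480*(-173 - 5) = -480*(-178) = 85440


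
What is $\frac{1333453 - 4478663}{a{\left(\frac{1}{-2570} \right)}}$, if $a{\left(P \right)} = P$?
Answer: $8083189700$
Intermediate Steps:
$\frac{1333453 - 4478663}{a{\left(\frac{1}{-2570} \right)}} = \frac{1333453 - 4478663}{\frac{1}{-2570}} = \frac{1333453 - 4478663}{- \frac{1}{2570}} = \left(-3145210\right) \left(-2570\right) = 8083189700$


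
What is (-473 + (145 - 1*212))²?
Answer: 291600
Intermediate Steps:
(-473 + (145 - 1*212))² = (-473 + (145 - 212))² = (-473 - 67)² = (-540)² = 291600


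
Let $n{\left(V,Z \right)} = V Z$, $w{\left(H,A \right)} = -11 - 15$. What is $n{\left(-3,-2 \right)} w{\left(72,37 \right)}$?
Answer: $-156$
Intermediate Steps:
$w{\left(H,A \right)} = -26$ ($w{\left(H,A \right)} = -11 - 15 = -26$)
$n{\left(-3,-2 \right)} w{\left(72,37 \right)} = \left(-3\right) \left(-2\right) \left(-26\right) = 6 \left(-26\right) = -156$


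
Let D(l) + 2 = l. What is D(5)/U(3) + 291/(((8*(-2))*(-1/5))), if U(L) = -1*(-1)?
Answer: 1503/16 ≈ 93.938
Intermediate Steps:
U(L) = 1
D(l) = -2 + l
D(5)/U(3) + 291/(((8*(-2))*(-1/5))) = (-2 + 5)/1 + 291/(((8*(-2))*(-1/5))) = 3*1 + 291/((-(-16)/5)) = 3 + 291/((-16*(-⅕))) = 3 + 291/(16/5) = 3 + 291*(5/16) = 3 + 1455/16 = 1503/16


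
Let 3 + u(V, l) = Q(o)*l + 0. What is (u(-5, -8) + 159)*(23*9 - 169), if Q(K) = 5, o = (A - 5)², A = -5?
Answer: 4408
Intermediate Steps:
o = 100 (o = (-5 - 5)² = (-10)² = 100)
u(V, l) = -3 + 5*l (u(V, l) = -3 + (5*l + 0) = -3 + 5*l)
(u(-5, -8) + 159)*(23*9 - 169) = ((-3 + 5*(-8)) + 159)*(23*9 - 169) = ((-3 - 40) + 159)*(207 - 169) = (-43 + 159)*38 = 116*38 = 4408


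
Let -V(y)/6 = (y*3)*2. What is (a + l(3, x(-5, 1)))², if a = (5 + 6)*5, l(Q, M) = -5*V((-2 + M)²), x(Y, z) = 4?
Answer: 600625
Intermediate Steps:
V(y) = -36*y (V(y) = -6*y*3*2 = -6*3*y*2 = -36*y)
l(Q, M) = 180*(-2 + M)² (l(Q, M) = -(-180)*(-2 + M)² = 180*(-2 + M)²)
a = 55 (a = 11*5 = 55)
(a + l(3, x(-5, 1)))² = (55 + 180*(-2 + 4)²)² = (55 + 180*2²)² = (55 + 180*4)² = (55 + 720)² = 775² = 600625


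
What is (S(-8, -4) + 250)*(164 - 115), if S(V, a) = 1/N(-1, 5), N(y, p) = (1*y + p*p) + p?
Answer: 355299/29 ≈ 12252.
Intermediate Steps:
N(y, p) = p + y + p² (N(y, p) = (y + p²) + p = p + y + p²)
S(V, a) = 1/29 (S(V, a) = 1/(5 - 1 + 5²) = 1/(5 - 1 + 25) = 1/29)
(S(-8, -4) + 250)*(164 - 115) = (1/29 + 250)*(164 - 115) = (7251/29)*49 = 355299/29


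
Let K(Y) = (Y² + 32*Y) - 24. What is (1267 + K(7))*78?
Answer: 118248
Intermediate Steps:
K(Y) = -24 + Y² + 32*Y
(1267 + K(7))*78 = (1267 + (-24 + 7² + 32*7))*78 = (1267 + (-24 + 49 + 224))*78 = (1267 + 249)*78 = 1516*78 = 118248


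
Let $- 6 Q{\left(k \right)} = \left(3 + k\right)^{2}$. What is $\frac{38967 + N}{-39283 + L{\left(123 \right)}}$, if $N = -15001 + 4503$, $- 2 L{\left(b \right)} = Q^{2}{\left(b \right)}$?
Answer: $- \frac{28469}{3539941} \approx -0.0080422$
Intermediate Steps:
$Q{\left(k \right)} = - \frac{\left(3 + k\right)^{2}}{6}$
$L{\left(b \right)} = - \frac{\left(3 + b\right)^{4}}{72}$ ($L{\left(b \right)} = - \frac{\left(- \frac{\left(3 + b\right)^{2}}{6}\right)^{2}}{2} = - \frac{\frac{1}{36} \left(3 + b\right)^{4}}{2} = - \frac{\left(3 + b\right)^{4}}{72}$)
$N = -10498$
$\frac{38967 + N}{-39283 + L{\left(123 \right)}} = \frac{38967 - 10498}{-39283 - \frac{\left(3 + 123\right)^{4}}{72}} = \frac{28469}{-39283 - \frac{126^{4}}{72}} = \frac{28469}{-39283 - 3500658} = \frac{28469}{-3539941} = 28469 \left(- \frac{1}{3539941}\right) = - \frac{28469}{3539941}$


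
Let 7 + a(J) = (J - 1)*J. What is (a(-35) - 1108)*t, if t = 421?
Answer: 61045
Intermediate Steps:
a(J) = -7 + J*(-1 + J) (a(J) = -7 + (J - 1)*J = -7 + (-1 + J)*J = -7 + J*(-1 + J))
(a(-35) - 1108)*t = ((-7 + (-35)**2 - 1*(-35)) - 1108)*421 = ((-7 + 1225 + 35) - 1108)*421 = (1253 - 1108)*421 = 145*421 = 61045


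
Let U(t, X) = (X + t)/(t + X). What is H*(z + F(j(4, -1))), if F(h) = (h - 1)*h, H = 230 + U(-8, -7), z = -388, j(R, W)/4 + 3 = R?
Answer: -86856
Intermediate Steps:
j(R, W) = -12 + 4*R
U(t, X) = 1 (U(t, X) = (X + t)/(X + t) = 1)
H = 231 (H = 230 + 1 = 231)
F(h) = h*(-1 + h) (F(h) = (-1 + h)*h = h*(-1 + h))
H*(z + F(j(4, -1))) = 231*(-388 + (-12 + 4*4)*(-1 + (-12 + 4*4))) = 231*(-388 + (-12 + 16)*(-1 + (-12 + 16))) = 231*(-388 + 4*(-1 + 4)) = 231*(-388 + 4*3) = 231*(-388 + 12) = 231*(-376) = -86856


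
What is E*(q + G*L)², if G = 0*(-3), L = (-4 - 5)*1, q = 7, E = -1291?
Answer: -63259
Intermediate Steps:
L = -9 (L = -9*1 = -9)
G = 0
E*(q + G*L)² = -1291*(7 + 0*(-9))² = -1291*(7 + 0)² = -1291*7² = -1291*49 = -63259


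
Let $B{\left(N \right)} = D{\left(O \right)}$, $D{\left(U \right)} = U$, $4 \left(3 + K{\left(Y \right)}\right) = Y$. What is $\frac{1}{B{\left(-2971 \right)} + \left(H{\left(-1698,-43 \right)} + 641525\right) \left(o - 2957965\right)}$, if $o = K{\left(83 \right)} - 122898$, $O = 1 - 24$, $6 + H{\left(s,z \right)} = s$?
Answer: $- \frac{4}{7884757954893} \approx -5.0731 \cdot 10^{-13}$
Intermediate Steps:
$K{\left(Y \right)} = -3 + \frac{Y}{4}$
$H{\left(s,z \right)} = -6 + s$
$O = -23$
$o = - \frac{491521}{4}$ ($o = \left(-3 + \frac{1}{4} \cdot 83\right) - 122898 = \left(-3 + \frac{83}{4}\right) - 122898 = \frac{71}{4} - 122898 = - \frac{491521}{4} \approx -1.2288 \cdot 10^{5}$)
$B{\left(N \right)} = -23$
$\frac{1}{B{\left(-2971 \right)} + \left(H{\left(-1698,-43 \right)} + 641525\right) \left(o - 2957965\right)} = \frac{1}{-23 + \left(\left(-6 - 1698\right) + 641525\right) \left(- \frac{491521}{4} - 2957965\right)} = \frac{1}{-23 + \left(-1704 + 641525\right) \left(- \frac{12323381}{4}\right)} = \frac{1}{-23 + 639821 \left(- \frac{12323381}{4}\right)} = \frac{1}{-23 - \frac{7884757954801}{4}} = \frac{1}{- \frac{7884757954893}{4}} = - \frac{4}{7884757954893}$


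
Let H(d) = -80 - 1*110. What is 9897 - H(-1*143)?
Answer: 10087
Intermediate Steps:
H(d) = -190 (H(d) = -80 - 110 = -190)
9897 - H(-1*143) = 9897 - 1*(-190) = 9897 + 190 = 10087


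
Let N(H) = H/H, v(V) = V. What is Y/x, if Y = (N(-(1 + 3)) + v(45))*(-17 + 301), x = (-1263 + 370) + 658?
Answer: -13064/235 ≈ -55.591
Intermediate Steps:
N(H) = 1
x = -235 (x = -893 + 658 = -235)
Y = 13064 (Y = (1 + 45)*(-17 + 301) = 46*284 = 13064)
Y/x = 13064/(-235) = 13064*(-1/235) = -13064/235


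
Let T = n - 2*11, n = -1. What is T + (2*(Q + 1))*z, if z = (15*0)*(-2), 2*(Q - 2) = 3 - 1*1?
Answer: -23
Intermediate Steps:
Q = 3 (Q = 2 + (3 - 1*1)/2 = 2 + (3 - 1)/2 = 2 + (1/2)*2 = 2 + 1 = 3)
T = -23 (T = -1 - 2*11 = -1 - 22 = -23)
z = 0 (z = 0*(-2) = 0)
T + (2*(Q + 1))*z = -23 + (2*(3 + 1))*0 = -23 + (2*4)*0 = -23 + 8*0 = -23 + 0 = -23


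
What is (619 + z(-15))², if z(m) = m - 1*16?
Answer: 345744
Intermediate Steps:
z(m) = -16 + m (z(m) = m - 16 = -16 + m)
(619 + z(-15))² = (619 + (-16 - 15))² = (619 - 31)² = 588² = 345744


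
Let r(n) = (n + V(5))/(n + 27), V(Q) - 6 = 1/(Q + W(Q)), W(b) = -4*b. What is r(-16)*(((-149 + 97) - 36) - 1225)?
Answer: 198263/165 ≈ 1201.6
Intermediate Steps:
V(Q) = 6 - 1/(3*Q) (V(Q) = 6 + 1/(Q - 4*Q) = 6 + 1/(-3*Q) = 6 - 1/(3*Q))
r(n) = (89/15 + n)/(27 + n) (r(n) = (n + (6 - ⅓/5))/(n + 27) = (n + (6 - ⅓*⅕))/(27 + n) = (n + (6 - 1/15))/(27 + n) = (n + 89/15)/(27 + n) = (89/15 + n)/(27 + n))
r(-16)*(((-149 + 97) - 36) - 1225) = ((89/15 - 16)/(27 - 16))*(((-149 + 97) - 36) - 1225) = (-151/15/11)*((-52 - 36) - 1225) = ((1/11)*(-151/15))*(-88 - 1225) = -151/165*(-1313) = 198263/165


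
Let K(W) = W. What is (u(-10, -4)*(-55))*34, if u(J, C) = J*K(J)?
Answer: -187000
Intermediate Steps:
u(J, C) = J² (u(J, C) = J*J = J²)
(u(-10, -4)*(-55))*34 = ((-10)²*(-55))*34 = (100*(-55))*34 = -5500*34 = -187000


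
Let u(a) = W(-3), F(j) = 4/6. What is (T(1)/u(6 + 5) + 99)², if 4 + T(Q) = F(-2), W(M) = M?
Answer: 811801/81 ≈ 10022.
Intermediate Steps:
F(j) = ⅔ (F(j) = 4*(⅙) = ⅔)
u(a) = -3
T(Q) = -10/3 (T(Q) = -4 + ⅔ = -10/3)
(T(1)/u(6 + 5) + 99)² = (-10/3/(-3) + 99)² = (-10/3*(-⅓) + 99)² = (10/9 + 99)² = (901/9)² = 811801/81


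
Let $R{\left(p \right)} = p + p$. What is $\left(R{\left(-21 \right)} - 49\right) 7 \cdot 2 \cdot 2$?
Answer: $-2548$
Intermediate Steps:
$R{\left(p \right)} = 2 p$
$\left(R{\left(-21 \right)} - 49\right) 7 \cdot 2 \cdot 2 = \left(2 \left(-21\right) - 49\right) 7 \cdot 2 \cdot 2 = \left(-42 - 49\right) 14 \cdot 2 = \left(-91\right) 28 = -2548$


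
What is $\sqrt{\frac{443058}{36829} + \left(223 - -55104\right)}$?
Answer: $\frac{\sqrt{75060490341889}}{36829} \approx 235.24$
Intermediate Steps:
$\sqrt{\frac{443058}{36829} + \left(223 - -55104\right)} = \sqrt{443058 \cdot \frac{1}{36829} + \left(223 + 55104\right)} = \sqrt{\frac{443058}{36829} + 55327} = \sqrt{\frac{2038081141}{36829}} = \frac{\sqrt{75060490341889}}{36829}$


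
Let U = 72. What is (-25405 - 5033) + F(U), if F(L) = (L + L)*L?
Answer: -20070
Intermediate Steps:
F(L) = 2*L² (F(L) = (2*L)*L = 2*L²)
(-25405 - 5033) + F(U) = (-25405 - 5033) + 2*72² = -30438 + 2*5184 = -30438 + 10368 = -20070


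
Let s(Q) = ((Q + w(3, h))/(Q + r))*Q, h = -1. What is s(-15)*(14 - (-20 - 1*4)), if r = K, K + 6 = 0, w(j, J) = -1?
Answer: -3040/7 ≈ -434.29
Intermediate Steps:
K = -6 (K = -6 + 0 = -6)
r = -6
s(Q) = Q*(-1 + Q)/(-6 + Q) (s(Q) = ((Q - 1)/(Q - 6))*Q = ((-1 + Q)/(-6 + Q))*Q = Q*(-1 + Q)/(-6 + Q))
s(-15)*(14 - (-20 - 1*4)) = (-15*(-1 - 15)/(-6 - 15))*(14 - (-20 - 1*4)) = (-15*(-16)/(-21))*(14 - (-20 - 4)) = (-15*(-1/21)*(-16))*(14 - 1*(-24)) = -80*(14 + 24)/7 = -80/7*38 = -3040/7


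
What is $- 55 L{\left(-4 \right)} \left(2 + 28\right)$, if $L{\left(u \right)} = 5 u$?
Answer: $33000$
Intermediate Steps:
$- 55 L{\left(-4 \right)} \left(2 + 28\right) = - 55 \cdot 5 \left(-4\right) \left(2 + 28\right) = \left(-55\right) \left(-20\right) 30 = 1100 \cdot 30 = 33000$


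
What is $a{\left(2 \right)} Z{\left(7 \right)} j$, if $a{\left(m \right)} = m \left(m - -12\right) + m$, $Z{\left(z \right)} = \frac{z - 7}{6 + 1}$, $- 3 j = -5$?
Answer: $0$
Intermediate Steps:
$j = \frac{5}{3}$ ($j = \left(- \frac{1}{3}\right) \left(-5\right) = \frac{5}{3} \approx 1.6667$)
$Z{\left(z \right)} = -1 + \frac{z}{7}$ ($Z{\left(z \right)} = \frac{z - 7}{7} = \left(z - 7\right) \frac{1}{7} = \left(-7 + z\right) \frac{1}{7} = -1 + \frac{z}{7}$)
$a{\left(m \right)} = m + m \left(12 + m\right)$ ($a{\left(m \right)} = m \left(m + 12\right) + m = m \left(12 + m\right) + m = m + m \left(12 + m\right)$)
$a{\left(2 \right)} Z{\left(7 \right)} j = 2 \left(13 + 2\right) \left(-1 + \frac{1}{7} \cdot 7\right) \frac{5}{3} = 2 \cdot 15 \left(-1 + 1\right) \frac{5}{3} = 30 \cdot 0 \cdot \frac{5}{3} = 0 \cdot \frac{5}{3} = 0$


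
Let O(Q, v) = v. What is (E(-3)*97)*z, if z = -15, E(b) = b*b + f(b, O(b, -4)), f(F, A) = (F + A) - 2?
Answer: 0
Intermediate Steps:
f(F, A) = -2 + A + F (f(F, A) = (A + F) - 2 = -2 + A + F)
E(b) = -6 + b + b**2 (E(b) = b*b + (-2 - 4 + b) = b**2 + (-6 + b) = -6 + b + b**2)
(E(-3)*97)*z = ((-6 - 3 + (-3)**2)*97)*(-15) = ((-6 - 3 + 9)*97)*(-15) = (0*97)*(-15) = 0*(-15) = 0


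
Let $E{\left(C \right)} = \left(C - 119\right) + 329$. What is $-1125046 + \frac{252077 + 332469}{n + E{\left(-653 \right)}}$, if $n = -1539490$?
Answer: $- \frac{1732496046464}{1539933} \approx -1.125 \cdot 10^{6}$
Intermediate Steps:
$E{\left(C \right)} = 210 + C$ ($E{\left(C \right)} = \left(-119 + C\right) + 329 = 210 + C$)
$-1125046 + \frac{252077 + 332469}{n + E{\left(-653 \right)}} = -1125046 + \frac{252077 + 332469}{-1539490 + \left(210 - 653\right)} = -1125046 + \frac{584546}{-1539490 - 443} = -1125046 + \frac{584546}{-1539933} = -1125046 + 584546 \left(- \frac{1}{1539933}\right) = -1125046 - \frac{584546}{1539933} = - \frac{1732496046464}{1539933}$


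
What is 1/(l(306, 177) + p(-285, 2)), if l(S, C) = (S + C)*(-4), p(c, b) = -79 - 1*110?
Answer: -1/2121 ≈ -0.00047148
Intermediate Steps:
p(c, b) = -189 (p(c, b) = -79 - 110 = -189)
l(S, C) = -4*C - 4*S (l(S, C) = (C + S)*(-4) = -4*C - 4*S)
1/(l(306, 177) + p(-285, 2)) = 1/((-4*177 - 4*306) - 189) = 1/((-708 - 1224) - 189) = 1/(-1932 - 189) = 1/(-2121) = -1/2121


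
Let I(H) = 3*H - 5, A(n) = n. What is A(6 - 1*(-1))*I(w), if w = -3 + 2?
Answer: -56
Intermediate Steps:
w = -1
I(H) = -5 + 3*H
A(6 - 1*(-1))*I(w) = (6 - 1*(-1))*(-5 + 3*(-1)) = (6 + 1)*(-5 - 3) = 7*(-8) = -56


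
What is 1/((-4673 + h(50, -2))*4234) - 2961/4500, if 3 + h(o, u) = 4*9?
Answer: -323172777/491144000 ≈ -0.65800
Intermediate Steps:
h(o, u) = 33 (h(o, u) = -3 + 4*9 = -3 + 36 = 33)
1/((-4673 + h(50, -2))*4234) - 2961/4500 = 1/((-4673 + 33)*4234) - 2961/4500 = (1/4234)/(-4640) - 2961*1/4500 = -1/4640*1/4234 - 329/500 = -1/19645760 - 329/500 = -323172777/491144000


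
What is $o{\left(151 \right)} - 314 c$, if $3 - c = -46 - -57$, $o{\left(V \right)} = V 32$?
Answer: $7344$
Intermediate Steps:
$o{\left(V \right)} = 32 V$
$c = -8$ ($c = 3 - \left(-46 - -57\right) = 3 - \left(-46 + 57\right) = 3 - 11 = -8$)
$o{\left(151 \right)} - 314 c = 32 \cdot 151 - 314 \left(-8\right) = 4832 - -2512 = 4832 + 2512 = 7344$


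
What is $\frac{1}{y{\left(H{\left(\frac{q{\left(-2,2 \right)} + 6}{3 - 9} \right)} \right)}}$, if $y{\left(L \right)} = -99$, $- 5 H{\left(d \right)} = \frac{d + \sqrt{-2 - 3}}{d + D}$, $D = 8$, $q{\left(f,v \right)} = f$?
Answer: $- \frac{1}{99} \approx -0.010101$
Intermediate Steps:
$H{\left(d \right)} = - \frac{d + i \sqrt{5}}{5 \left(8 + d\right)}$ ($H{\left(d \right)} = - \frac{\left(d + \sqrt{-2 - 3}\right) \frac{1}{d + 8}}{5} = - \frac{\left(d + \sqrt{-5}\right) \frac{1}{8 + d}}{5} = - \frac{\left(d + i \sqrt{5}\right) \frac{1}{8 + d}}{5} = - \frac{\frac{1}{8 + d} \left(d + i \sqrt{5}\right)}{5} = - \frac{d + i \sqrt{5}}{5 \left(8 + d\right)}$)
$\frac{1}{y{\left(H{\left(\frac{q{\left(-2,2 \right)} + 6}{3 - 9} \right)} \right)}} = \frac{1}{-99} = - \frac{1}{99}$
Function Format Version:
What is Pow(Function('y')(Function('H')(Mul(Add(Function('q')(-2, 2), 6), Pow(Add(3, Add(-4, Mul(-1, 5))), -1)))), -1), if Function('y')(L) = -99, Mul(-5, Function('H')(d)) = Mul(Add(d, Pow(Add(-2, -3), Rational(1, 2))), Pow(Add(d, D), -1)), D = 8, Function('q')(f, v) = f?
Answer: Rational(-1, 99) ≈ -0.010101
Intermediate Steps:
Function('H')(d) = Mul(Rational(-1, 5), Pow(Add(8, d), -1), Add(d, Mul(I, Pow(5, Rational(1, 2))))) (Function('H')(d) = Mul(Rational(-1, 5), Mul(Add(d, Pow(Add(-2, -3), Rational(1, 2))), Pow(Add(d, 8), -1))) = Mul(Rational(-1, 5), Mul(Add(d, Pow(-5, Rational(1, 2))), Pow(Add(8, d), -1))) = Mul(Rational(-1, 5), Mul(Add(d, Mul(I, Pow(5, Rational(1, 2)))), Pow(Add(8, d), -1))) = Mul(Rational(-1, 5), Mul(Pow(Add(8, d), -1), Add(d, Mul(I, Pow(5, Rational(1, 2)))))) = Mul(Rational(-1, 5), Pow(Add(8, d), -1), Add(d, Mul(I, Pow(5, Rational(1, 2))))))
Pow(Function('y')(Function('H')(Mul(Add(Function('q')(-2, 2), 6), Pow(Add(3, Add(-4, Mul(-1, 5))), -1)))), -1) = Pow(-99, -1) = Rational(-1, 99)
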